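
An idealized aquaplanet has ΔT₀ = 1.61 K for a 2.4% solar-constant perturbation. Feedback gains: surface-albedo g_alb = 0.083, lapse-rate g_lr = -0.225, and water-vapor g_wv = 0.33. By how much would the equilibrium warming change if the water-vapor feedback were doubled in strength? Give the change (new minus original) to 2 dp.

1.36 K

Original: g = 0.188, ΔT = 1.61/(1−0.188) = 1.9828 K.
With doubled water-vapor: g' = 0.518, ΔT' = 1.61/(1−0.518) = 3.3402 K.
Change = 3.3402 − 1.9828 = 1.36 K.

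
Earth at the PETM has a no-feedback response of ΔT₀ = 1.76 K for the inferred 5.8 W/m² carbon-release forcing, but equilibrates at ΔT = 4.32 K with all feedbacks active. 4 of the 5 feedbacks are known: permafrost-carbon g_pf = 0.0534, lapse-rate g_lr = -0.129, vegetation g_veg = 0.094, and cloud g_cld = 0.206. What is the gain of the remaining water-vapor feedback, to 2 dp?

Amplification A = ΔT/ΔT₀ = 4.32/1.76 = 2.455.
Total gain g = 1 − 1/A = 1 − 1/2.455 = 0.5927.
Known gains sum to 0.0534 − 0.129 + 0.094 + 0.206 = 0.2244.
g_wv = 0.5927 − 0.2244 = 0.37.

0.37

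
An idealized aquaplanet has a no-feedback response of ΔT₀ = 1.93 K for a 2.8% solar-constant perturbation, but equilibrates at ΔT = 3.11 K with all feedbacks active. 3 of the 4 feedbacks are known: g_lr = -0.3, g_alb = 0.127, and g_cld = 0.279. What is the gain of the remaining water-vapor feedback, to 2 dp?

Amplification A = ΔT/ΔT₀ = 3.11/1.93 = 1.611.
Total gain g = 1 − 1/A = 1 − 1/1.611 = 0.3793.
Known gains sum to -0.3 + 0.127 + 0.279 = 0.106.
g_wv = 0.3793 − 0.106 = 0.27.

0.27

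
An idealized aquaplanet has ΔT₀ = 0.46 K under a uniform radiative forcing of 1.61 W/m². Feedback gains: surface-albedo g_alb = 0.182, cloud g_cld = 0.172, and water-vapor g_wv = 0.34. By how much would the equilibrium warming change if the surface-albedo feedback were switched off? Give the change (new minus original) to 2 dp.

Original: g = 0.694, ΔT = 0.46/(1−0.694) = 1.5033 K.
Without surface-albedo: g' = 0.512, ΔT' = 0.46/(1−0.512) = 0.9426 K.
Change = 0.9426 − 1.5033 = -0.56 K.

-0.56 K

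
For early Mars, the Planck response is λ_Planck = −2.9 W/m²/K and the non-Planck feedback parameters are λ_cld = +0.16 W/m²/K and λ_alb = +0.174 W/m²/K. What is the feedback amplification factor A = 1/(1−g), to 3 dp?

Convert to gains: g_cld = 0.16/2.9 = 0.05517; g_alb = 0.174/2.9 = 0.06.
Total gain g = 0.11517.
A = 1/(1 − 0.11517) = 1.130.

1.130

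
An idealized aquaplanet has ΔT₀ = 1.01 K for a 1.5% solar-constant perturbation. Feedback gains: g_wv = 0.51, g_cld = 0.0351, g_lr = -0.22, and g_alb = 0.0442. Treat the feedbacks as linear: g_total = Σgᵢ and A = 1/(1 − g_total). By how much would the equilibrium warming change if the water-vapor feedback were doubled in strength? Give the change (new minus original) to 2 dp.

Original: g = 0.3693, ΔT = 1.01/(1−0.3693) = 1.6014 K.
With doubled water-vapor: g' = 0.8793, ΔT' = 1.01/(1−0.8793) = 8.3679 K.
Change = 8.3679 − 1.6014 = 6.77 K.

6.77 K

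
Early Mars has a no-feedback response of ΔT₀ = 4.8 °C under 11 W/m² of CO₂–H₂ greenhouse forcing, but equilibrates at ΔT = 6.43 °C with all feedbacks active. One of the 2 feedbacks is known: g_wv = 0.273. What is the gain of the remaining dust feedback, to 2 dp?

-0.02

Amplification A = ΔT/ΔT₀ = 6.43/4.8 = 1.34.
Total gain g = 1 − 1/A = 1 − 1/1.34 = 0.2537.
The known gain is 0.273.
g_dust = 0.2537 − 0.273 = -0.02.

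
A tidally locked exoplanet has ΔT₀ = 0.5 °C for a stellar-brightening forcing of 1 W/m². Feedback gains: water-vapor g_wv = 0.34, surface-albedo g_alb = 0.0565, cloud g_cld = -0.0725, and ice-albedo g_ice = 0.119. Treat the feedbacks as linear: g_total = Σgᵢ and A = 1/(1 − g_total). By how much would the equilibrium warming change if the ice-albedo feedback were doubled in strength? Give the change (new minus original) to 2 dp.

0.24 °C

Original: g = 0.443, ΔT = 0.5/(1−0.443) = 0.8977 °C.
With doubled ice-albedo: g' = 0.562, ΔT' = 0.5/(1−0.562) = 1.1416 °C.
Change = 1.1416 − 0.8977 = 0.24 °C.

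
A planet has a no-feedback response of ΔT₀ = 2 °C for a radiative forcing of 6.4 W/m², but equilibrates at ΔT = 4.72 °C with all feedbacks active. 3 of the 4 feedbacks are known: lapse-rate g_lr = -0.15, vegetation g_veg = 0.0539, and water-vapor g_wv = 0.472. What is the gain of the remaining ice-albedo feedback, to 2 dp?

0.20

Amplification A = ΔT/ΔT₀ = 4.72/2 = 2.36.
Total gain g = 1 − 1/A = 1 − 1/2.36 = 0.5763.
Known gains sum to -0.15 + 0.0539 + 0.472 = 0.3759.
g_ice = 0.5763 − 0.3759 = 0.20.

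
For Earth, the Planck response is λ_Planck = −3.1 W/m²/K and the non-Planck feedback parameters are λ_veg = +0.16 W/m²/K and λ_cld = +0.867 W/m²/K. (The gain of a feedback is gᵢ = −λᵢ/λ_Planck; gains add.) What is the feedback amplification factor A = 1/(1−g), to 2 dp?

1.50

Convert to gains: g_veg = 0.16/3.1 = 0.05161; g_cld = 0.867/3.1 = 0.2797.
Total gain g = 0.33131.
A = 1/(1 − 0.33131) = 1.50.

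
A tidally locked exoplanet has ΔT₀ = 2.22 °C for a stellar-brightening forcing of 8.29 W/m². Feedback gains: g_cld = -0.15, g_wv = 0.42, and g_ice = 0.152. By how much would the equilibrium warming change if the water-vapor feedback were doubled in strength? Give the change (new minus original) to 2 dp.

Original: g = 0.422, ΔT = 2.22/(1−0.422) = 3.8408 °C.
With doubled water-vapor: g' = 0.842, ΔT' = 2.22/(1−0.842) = 14.0506 °C.
Change = 14.0506 − 3.8408 = 10.21 °C.

10.21 °C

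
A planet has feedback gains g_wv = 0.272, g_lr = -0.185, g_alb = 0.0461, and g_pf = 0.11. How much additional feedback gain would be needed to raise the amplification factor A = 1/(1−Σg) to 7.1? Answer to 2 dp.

Current total gain = 0.2431.
Target gain for A = 7.1: g* = 1 − 1/7.1 = 0.8592.
Additional gain needed = 0.8592 − 0.2431 = 0.62.

0.62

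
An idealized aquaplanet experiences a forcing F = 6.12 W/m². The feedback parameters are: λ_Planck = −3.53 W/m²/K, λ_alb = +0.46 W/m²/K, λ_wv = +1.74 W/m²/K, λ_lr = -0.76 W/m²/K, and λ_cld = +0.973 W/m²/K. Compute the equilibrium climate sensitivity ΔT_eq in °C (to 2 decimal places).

5.48 °C

Net feedback parameter λ = (−3.53) + (+0.46) + (+1.74) + (-0.76) + (+0.973) = -1.117 W/m²/K.
ΔT = −F/λ = −6.12/(-1.117) = 5.48 °C.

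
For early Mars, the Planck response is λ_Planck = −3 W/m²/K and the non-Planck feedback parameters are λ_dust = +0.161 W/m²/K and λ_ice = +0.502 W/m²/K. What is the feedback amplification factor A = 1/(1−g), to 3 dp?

1.284

Convert to gains: g_dust = 0.161/3 = 0.05367; g_ice = 0.502/3 = 0.1673.
Total gain g = 0.22097.
A = 1/(1 − 0.22097) = 1.284.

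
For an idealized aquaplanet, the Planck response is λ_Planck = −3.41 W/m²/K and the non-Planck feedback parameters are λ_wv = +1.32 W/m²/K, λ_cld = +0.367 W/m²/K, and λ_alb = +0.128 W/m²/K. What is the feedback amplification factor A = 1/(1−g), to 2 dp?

Convert to gains: g_wv = 1.32/3.41 = 0.3871; g_cld = 0.367/3.41 = 0.1076; g_alb = 0.128/3.41 = 0.03754.
Total gain g = 0.53224.
A = 1/(1 − 0.53224) = 2.14.

2.14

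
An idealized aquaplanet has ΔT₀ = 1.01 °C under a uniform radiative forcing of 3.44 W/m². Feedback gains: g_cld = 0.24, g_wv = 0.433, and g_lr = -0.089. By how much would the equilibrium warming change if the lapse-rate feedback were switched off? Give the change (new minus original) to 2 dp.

Original: g = 0.584, ΔT = 1.01/(1−0.584) = 2.4279 °C.
Without lapse-rate: g' = 0.673, ΔT' = 1.01/(1−0.673) = 3.0887 °C.
Change = 3.0887 − 2.4279 = 0.66 °C.

0.66 °C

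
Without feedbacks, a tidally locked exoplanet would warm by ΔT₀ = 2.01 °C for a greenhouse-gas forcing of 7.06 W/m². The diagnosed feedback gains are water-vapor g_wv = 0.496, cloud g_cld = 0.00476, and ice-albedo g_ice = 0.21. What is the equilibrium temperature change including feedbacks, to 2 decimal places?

6.95 °C

Total gain g = 0.496 + 0.00476 + 0.21 = 0.71076.
Amplification A = 1/(1 − 0.71076) = 3.457.
ΔT = 2.01 × 3.457 = 6.95 °C.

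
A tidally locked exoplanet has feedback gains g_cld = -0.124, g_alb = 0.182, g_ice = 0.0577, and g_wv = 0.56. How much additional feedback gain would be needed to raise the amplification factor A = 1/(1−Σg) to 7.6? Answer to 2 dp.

0.19

Current total gain = 0.6757.
Target gain for A = 7.6: g* = 1 − 1/7.6 = 0.8684.
Additional gain needed = 0.8684 − 0.6757 = 0.19.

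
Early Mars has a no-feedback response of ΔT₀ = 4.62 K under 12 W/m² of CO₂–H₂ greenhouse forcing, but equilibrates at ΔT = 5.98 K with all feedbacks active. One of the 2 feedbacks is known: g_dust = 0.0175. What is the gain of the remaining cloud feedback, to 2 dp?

Amplification A = ΔT/ΔT₀ = 5.98/4.62 = 1.294.
Total gain g = 1 − 1/A = 1 − 1/1.294 = 0.2272.
The known gain is 0.0175.
g_cld = 0.2272 − 0.0175 = 0.21.

0.21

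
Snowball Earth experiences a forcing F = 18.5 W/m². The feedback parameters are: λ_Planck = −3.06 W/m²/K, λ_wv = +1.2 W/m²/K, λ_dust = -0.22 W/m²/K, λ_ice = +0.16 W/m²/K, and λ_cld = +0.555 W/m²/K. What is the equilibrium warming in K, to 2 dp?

13.55 K

Net feedback parameter λ = (−3.06) + (+1.2) + (-0.22) + (+0.16) + (+0.555) = -1.365 W/m²/K.
ΔT = −F/λ = −18.5/(-1.365) = 13.55 K.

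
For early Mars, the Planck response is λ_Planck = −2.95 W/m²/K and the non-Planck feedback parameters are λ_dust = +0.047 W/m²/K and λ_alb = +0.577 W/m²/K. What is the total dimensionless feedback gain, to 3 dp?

Convert to gains: g_dust = 0.047/2.95 = 0.01593; g_alb = 0.577/2.95 = 0.1956.
Total gain g = 0.21153.

0.212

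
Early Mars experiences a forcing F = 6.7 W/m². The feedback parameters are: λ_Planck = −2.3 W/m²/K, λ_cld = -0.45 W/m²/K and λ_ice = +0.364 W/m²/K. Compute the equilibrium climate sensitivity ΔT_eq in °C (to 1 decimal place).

2.8 °C

Net feedback parameter λ = (−2.3) + (-0.45) + (+0.364) = -2.386 W/m²/K.
ΔT = −F/λ = −6.7/(-2.386) = 2.8 °C.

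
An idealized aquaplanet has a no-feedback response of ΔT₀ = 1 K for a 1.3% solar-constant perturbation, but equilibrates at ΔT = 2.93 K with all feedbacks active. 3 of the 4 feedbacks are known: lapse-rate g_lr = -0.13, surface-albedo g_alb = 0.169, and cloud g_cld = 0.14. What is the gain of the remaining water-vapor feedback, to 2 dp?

0.48

Amplification A = ΔT/ΔT₀ = 2.93/1 = 2.93.
Total gain g = 1 − 1/A = 1 − 1/2.93 = 0.6587.
Known gains sum to -0.13 + 0.169 + 0.14 = 0.179.
g_wv = 0.6587 − 0.179 = 0.48.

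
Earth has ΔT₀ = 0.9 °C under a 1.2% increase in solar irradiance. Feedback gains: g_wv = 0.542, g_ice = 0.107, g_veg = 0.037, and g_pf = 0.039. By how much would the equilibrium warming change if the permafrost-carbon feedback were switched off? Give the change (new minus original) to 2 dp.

-0.41 °C

Original: g = 0.725, ΔT = 0.9/(1−0.725) = 3.2727 °C.
Without permafrost-carbon: g' = 0.686, ΔT' = 0.9/(1−0.686) = 2.8662 °C.
Change = 2.8662 − 3.2727 = -0.41 °C.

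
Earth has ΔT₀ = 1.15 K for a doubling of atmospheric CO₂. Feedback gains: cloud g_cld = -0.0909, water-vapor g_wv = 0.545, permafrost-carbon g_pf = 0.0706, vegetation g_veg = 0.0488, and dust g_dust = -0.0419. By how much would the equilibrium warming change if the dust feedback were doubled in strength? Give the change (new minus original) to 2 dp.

Original: g = 0.5316, ΔT = 1.15/(1−0.5316) = 2.4552 K.
With doubled dust: g' = 0.4897, ΔT' = 1.15/(1−0.4897) = 2.2536 K.
Change = 2.2536 − 2.4552 = -0.20 K.

-0.20 K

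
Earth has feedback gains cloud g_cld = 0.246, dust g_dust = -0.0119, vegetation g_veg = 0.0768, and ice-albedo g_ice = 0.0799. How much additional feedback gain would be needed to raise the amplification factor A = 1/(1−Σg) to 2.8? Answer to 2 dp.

Current total gain = 0.3908.
Target gain for A = 2.8: g* = 1 − 1/2.8 = 0.6429.
Additional gain needed = 0.6429 − 0.3908 = 0.25.

0.25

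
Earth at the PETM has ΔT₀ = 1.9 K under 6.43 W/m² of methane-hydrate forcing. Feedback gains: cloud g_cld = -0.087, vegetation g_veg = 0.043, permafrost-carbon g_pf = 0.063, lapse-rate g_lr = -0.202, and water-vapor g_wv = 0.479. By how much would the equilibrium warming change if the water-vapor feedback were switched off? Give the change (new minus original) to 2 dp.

-1.09 K

Original: g = 0.296, ΔT = 1.9/(1−0.296) = 2.6989 K.
Without water-vapor: g' = -0.183, ΔT' = 1.9/(1+0.183) = 1.6061 K.
Change = 1.6061 − 2.6989 = -1.09 K.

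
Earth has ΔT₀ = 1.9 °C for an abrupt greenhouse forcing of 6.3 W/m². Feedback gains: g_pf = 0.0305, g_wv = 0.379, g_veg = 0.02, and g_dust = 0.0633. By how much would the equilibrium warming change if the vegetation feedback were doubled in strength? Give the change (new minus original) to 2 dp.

0.15 °C

Original: g = 0.4928, ΔT = 1.9/(1−0.4928) = 3.7461 °C.
With doubled vegetation: g' = 0.5128, ΔT' = 1.9/(1−0.5128) = 3.8998 °C.
Change = 3.8998 − 3.7461 = 0.15 °C.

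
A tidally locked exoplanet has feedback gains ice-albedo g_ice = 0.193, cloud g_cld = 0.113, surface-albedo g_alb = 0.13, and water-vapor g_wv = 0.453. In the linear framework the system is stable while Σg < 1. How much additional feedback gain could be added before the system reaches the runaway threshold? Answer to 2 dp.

Current total gain = 0.193 + 0.113 + 0.13 + 0.453 = 0.889.
Margin to runaway = 1 − 0.889 = 0.11.

0.11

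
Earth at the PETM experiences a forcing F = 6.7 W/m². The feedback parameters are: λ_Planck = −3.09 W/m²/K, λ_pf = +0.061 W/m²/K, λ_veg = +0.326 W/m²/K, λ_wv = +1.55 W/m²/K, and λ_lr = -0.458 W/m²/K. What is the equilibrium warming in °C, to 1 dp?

4.2 °C

Net feedback parameter λ = (−3.09) + (+0.061) + (+0.326) + (+1.55) + (-0.458) = -1.611 W/m²/K.
ΔT = −F/λ = −6.7/(-1.611) = 4.2 °C.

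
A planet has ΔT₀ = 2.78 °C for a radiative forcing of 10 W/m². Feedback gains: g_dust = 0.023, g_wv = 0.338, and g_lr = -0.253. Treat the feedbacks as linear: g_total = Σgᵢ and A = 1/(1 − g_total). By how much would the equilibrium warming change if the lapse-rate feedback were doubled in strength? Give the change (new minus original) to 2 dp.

Original: g = 0.108, ΔT = 2.78/(1−0.108) = 3.1166 °C.
With doubled lapse-rate: g' = -0.145, ΔT' = 2.78/(1+0.145) = 2.4279 °C.
Change = 2.4279 − 3.1166 = -0.69 °C.

-0.69 °C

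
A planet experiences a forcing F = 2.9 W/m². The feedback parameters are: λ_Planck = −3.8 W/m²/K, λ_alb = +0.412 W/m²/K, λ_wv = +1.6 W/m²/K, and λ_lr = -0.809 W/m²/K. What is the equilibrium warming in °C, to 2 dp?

1.12 °C

Net feedback parameter λ = (−3.8) + (+0.412) + (+1.6) + (-0.809) = -2.597 W/m²/K.
ΔT = −F/λ = −2.9/(-2.597) = 1.12 °C.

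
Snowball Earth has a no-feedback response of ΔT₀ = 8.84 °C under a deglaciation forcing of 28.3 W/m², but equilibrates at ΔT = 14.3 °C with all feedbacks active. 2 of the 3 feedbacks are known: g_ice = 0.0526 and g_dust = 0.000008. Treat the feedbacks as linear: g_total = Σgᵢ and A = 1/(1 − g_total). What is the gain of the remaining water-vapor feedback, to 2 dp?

Amplification A = ΔT/ΔT₀ = 14.3/8.84 = 1.618.
Total gain g = 1 − 1/A = 1 − 1/1.618 = 0.382.
Known gains sum to 0.0526 + 0.000008 = 0.052608.
g_wv = 0.382 − 0.052608 = 0.33.

0.33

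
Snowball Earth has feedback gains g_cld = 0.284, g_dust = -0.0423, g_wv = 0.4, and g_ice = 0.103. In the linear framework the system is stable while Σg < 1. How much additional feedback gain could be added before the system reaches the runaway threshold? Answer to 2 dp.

0.26

Current total gain = 0.284 − 0.0423 + 0.4 + 0.103 = 0.7447.
Margin to runaway = 1 − 0.7447 = 0.26.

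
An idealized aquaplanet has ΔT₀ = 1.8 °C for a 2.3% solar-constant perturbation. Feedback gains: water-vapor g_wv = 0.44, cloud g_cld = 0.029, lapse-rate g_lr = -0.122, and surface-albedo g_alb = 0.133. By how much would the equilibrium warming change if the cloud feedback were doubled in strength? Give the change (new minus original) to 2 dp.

Original: g = 0.48, ΔT = 1.8/(1−0.48) = 3.4615 °C.
With doubled cloud: g' = 0.509, ΔT' = 1.8/(1−0.509) = 3.6660 °C.
Change = 3.6660 − 3.4615 = 0.20 °C.

0.20 °C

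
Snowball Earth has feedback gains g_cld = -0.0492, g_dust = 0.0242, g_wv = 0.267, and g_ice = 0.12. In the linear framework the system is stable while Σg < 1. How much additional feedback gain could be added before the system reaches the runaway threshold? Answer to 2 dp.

0.64

Current total gain = -0.0492 + 0.0242 + 0.267 + 0.12 = 0.362.
Margin to runaway = 1 − 0.362 = 0.64.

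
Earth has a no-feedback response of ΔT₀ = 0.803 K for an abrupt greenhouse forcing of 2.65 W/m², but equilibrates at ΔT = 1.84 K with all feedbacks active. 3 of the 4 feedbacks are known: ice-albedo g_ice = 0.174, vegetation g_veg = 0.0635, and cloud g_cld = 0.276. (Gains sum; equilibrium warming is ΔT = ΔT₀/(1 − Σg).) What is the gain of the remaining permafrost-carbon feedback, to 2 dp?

0.05

Amplification A = ΔT/ΔT₀ = 1.84/0.803 = 2.291.
Total gain g = 1 − 1/A = 1 − 1/2.291 = 0.5635.
Known gains sum to 0.174 + 0.0635 + 0.276 = 0.5135.
g_pf = 0.5635 − 0.5135 = 0.05.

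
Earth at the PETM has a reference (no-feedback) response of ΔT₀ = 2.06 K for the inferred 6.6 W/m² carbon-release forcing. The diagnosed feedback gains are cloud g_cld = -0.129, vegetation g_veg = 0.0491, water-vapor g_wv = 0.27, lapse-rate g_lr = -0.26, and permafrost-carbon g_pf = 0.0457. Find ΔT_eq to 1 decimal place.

2.0 K

Total gain g = -0.129 + 0.0491 + 0.27 − 0.26 + 0.0457 = -0.0242.
Amplification A = 1/(1 + 0.0242) = 0.9764.
ΔT = 2.06 × 0.9764 = 2.0 K.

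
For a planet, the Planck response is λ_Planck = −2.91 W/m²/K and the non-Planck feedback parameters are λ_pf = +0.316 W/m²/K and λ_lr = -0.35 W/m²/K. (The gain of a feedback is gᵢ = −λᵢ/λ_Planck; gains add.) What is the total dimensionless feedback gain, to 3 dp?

Convert to gains: g_pf = 0.316/2.91 = 0.1086; g_lr = -0.35/2.91 = -0.1203.
Total gain g = -0.0117.

-0.012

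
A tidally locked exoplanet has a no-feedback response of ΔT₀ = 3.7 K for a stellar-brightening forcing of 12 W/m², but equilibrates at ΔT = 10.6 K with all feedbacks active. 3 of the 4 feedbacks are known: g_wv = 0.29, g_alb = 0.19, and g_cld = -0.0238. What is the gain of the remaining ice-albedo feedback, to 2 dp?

0.19

Amplification A = ΔT/ΔT₀ = 10.6/3.7 = 2.865.
Total gain g = 1 − 1/A = 1 − 1/2.865 = 0.651.
Known gains sum to 0.29 + 0.19 − 0.0238 = 0.4562.
g_ice = 0.651 − 0.4562 = 0.19.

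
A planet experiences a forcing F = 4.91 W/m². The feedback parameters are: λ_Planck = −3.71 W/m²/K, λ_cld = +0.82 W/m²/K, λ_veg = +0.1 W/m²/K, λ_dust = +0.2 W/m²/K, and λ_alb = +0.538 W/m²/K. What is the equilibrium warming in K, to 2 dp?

Net feedback parameter λ = (−3.71) + (+0.82) + (+0.1) + (+0.2) + (+0.538) = -2.052 W/m²/K.
ΔT = −F/λ = −4.91/(-2.052) = 2.39 K.

2.39 K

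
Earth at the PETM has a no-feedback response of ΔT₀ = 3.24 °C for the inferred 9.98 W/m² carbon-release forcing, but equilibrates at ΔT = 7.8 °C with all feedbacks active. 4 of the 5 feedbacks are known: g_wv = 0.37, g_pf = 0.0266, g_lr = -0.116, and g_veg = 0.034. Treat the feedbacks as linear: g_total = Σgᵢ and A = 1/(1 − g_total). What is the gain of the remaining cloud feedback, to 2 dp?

Amplification A = ΔT/ΔT₀ = 7.8/3.24 = 2.407.
Total gain g = 1 − 1/A = 1 − 1/2.407 = 0.5845.
Known gains sum to 0.37 + 0.0266 − 0.116 + 0.034 = 0.3146.
g_cld = 0.5845 − 0.3146 = 0.27.

0.27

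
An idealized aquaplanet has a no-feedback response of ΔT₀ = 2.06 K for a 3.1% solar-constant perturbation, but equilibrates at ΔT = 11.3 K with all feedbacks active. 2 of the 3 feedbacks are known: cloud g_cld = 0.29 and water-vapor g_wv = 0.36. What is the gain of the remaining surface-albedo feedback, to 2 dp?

0.17

Amplification A = ΔT/ΔT₀ = 11.3/2.06 = 5.485.
Total gain g = 1 − 1/A = 1 − 1/5.485 = 0.8177.
Known gains sum to 0.29 + 0.36 = 0.65.
g_alb = 0.8177 − 0.65 = 0.17.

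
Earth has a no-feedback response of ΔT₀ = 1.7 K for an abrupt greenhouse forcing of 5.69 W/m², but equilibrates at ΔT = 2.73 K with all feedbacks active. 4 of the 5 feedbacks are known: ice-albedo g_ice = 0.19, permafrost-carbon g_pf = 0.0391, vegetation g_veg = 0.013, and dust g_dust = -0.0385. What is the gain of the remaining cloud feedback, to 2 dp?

0.17

Amplification A = ΔT/ΔT₀ = 2.73/1.7 = 1.606.
Total gain g = 1 − 1/A = 1 − 1/1.606 = 0.3773.
Known gains sum to 0.19 + 0.0391 + 0.013 − 0.0385 = 0.2036.
g_cld = 0.3773 − 0.2036 = 0.17.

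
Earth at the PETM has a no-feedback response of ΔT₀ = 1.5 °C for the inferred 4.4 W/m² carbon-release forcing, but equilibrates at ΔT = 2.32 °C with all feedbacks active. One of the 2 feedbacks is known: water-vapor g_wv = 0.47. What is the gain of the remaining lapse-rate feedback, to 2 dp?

-0.12

Amplification A = ΔT/ΔT₀ = 2.32/1.5 = 1.547.
Total gain g = 1 − 1/A = 1 − 1/1.547 = 0.3536.
The known gain is 0.47.
g_lr = 0.3536 − 0.47 = -0.12.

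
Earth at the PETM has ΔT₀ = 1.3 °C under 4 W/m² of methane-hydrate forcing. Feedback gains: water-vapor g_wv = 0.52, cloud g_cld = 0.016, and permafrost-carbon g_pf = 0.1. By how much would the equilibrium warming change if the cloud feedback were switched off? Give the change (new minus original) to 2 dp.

-0.15 °C

Original: g = 0.636, ΔT = 1.3/(1−0.636) = 3.5714 °C.
Without cloud: g' = 0.62, ΔT' = 1.3/(1−0.62) = 3.4211 °C.
Change = 3.4211 − 3.5714 = -0.15 °C.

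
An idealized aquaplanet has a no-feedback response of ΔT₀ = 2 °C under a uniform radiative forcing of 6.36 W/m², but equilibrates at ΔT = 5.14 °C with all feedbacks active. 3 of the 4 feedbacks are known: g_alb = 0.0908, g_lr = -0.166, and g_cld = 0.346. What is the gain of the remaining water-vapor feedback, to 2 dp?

0.34

Amplification A = ΔT/ΔT₀ = 5.14/2 = 2.57.
Total gain g = 1 − 1/A = 1 − 1/2.57 = 0.6109.
Known gains sum to 0.0908 − 0.166 + 0.346 = 0.2708.
g_wv = 0.6109 − 0.2708 = 0.34.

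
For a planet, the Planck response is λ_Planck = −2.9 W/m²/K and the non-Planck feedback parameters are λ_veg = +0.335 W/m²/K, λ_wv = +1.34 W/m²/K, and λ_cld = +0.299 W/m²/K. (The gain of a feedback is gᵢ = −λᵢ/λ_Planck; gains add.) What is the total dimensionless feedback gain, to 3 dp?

0.681

Convert to gains: g_veg = 0.335/2.9 = 0.1155; g_wv = 1.34/2.9 = 0.4621; g_cld = 0.299/2.9 = 0.1031.
Total gain g = 0.6807.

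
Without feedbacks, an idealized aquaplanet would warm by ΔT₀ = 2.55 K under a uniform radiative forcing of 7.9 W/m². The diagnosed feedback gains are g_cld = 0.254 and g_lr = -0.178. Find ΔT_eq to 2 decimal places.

Total gain g = 0.254 − 0.178 = 0.076.
Amplification A = 1/(1 − 0.076) = 1.082.
ΔT = 2.55 × 1.082 = 2.76 K.

2.76 K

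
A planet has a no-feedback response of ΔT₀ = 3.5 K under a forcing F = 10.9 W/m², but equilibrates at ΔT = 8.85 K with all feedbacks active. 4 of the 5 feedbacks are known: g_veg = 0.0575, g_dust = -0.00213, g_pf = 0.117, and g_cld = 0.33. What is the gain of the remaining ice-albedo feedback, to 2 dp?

Amplification A = ΔT/ΔT₀ = 8.85/3.5 = 2.529.
Total gain g = 1 − 1/A = 1 − 1/2.529 = 0.6046.
Known gains sum to 0.0575 − 0.00213 + 0.117 + 0.33 = 0.50237.
g_ice = 0.6046 − 0.50237 = 0.10.

0.10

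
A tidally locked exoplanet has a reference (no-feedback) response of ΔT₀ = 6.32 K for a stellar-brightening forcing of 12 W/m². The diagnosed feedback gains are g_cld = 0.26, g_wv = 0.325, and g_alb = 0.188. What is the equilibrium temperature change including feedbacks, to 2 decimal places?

27.84 K

Total gain g = 0.26 + 0.325 + 0.188 = 0.773.
Amplification A = 1/(1 − 0.773) = 4.405.
ΔT = 6.32 × 4.405 = 27.84 K.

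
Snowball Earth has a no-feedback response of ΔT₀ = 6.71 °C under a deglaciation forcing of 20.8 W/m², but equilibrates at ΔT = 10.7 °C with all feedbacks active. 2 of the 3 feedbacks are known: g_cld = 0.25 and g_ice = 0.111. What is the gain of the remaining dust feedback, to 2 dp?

0.01

Amplification A = ΔT/ΔT₀ = 10.7/6.71 = 1.595.
Total gain g = 1 − 1/A = 1 − 1/1.595 = 0.373.
Known gains sum to 0.25 + 0.111 = 0.361.
g_dust = 0.373 − 0.361 = 0.01.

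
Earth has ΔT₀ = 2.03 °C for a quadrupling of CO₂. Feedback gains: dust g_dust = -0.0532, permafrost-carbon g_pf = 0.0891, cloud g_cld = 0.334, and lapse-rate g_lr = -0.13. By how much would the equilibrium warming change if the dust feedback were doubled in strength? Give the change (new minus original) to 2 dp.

-0.17 °C

Original: g = 0.2399, ΔT = 2.03/(1−0.2399) = 2.6707 °C.
With doubled dust: g' = 0.1867, ΔT' = 2.03/(1−0.1867) = 2.4960 °C.
Change = 2.4960 − 2.6707 = -0.17 °C.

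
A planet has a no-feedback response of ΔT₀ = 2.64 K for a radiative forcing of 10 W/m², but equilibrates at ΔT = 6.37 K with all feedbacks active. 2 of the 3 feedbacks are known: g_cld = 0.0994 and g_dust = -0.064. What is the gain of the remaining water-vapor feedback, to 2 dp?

0.55

Amplification A = ΔT/ΔT₀ = 6.37/2.64 = 2.413.
Total gain g = 1 − 1/A = 1 − 1/2.413 = 0.5856.
Known gains sum to 0.0994 − 0.064 = 0.0354.
g_wv = 0.5856 − 0.0354 = 0.55.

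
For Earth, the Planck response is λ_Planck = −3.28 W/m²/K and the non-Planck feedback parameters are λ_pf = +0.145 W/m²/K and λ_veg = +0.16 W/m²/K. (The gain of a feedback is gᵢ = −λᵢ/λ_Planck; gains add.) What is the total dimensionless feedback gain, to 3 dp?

0.093

Convert to gains: g_pf = 0.145/3.28 = 0.04421; g_veg = 0.16/3.28 = 0.04878.
Total gain g = 0.09299.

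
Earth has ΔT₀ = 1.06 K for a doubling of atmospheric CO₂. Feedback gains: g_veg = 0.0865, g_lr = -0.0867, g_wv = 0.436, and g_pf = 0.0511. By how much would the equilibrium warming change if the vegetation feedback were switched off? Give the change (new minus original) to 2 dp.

Original: g = 0.4869, ΔT = 1.06/(1−0.4869) = 2.0659 K.
Without vegetation: g' = 0.4004, ΔT' = 1.06/(1−0.4004) = 1.7678 K.
Change = 1.7678 − 2.0659 = -0.30 K.

-0.30 K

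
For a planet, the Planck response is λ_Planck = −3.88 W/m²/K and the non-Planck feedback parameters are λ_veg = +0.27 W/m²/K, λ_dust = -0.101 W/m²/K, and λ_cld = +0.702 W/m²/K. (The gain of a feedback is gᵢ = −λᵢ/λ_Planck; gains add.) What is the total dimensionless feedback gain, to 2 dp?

0.22

Convert to gains: g_veg = 0.27/3.88 = 0.06959; g_dust = -0.101/3.88 = -0.02603; g_cld = 0.702/3.88 = 0.1809.
Total gain g = 0.22446.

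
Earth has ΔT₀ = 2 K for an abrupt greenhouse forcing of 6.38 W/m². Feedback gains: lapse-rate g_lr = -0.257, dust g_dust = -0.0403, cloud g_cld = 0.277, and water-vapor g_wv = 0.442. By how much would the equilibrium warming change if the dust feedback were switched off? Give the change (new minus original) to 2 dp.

0.26 K

Original: g = 0.4217, ΔT = 2/(1−0.4217) = 3.4584 K.
Without dust: g' = 0.462, ΔT' = 2/(1−0.462) = 3.7175 K.
Change = 3.7175 − 3.4584 = 0.26 K.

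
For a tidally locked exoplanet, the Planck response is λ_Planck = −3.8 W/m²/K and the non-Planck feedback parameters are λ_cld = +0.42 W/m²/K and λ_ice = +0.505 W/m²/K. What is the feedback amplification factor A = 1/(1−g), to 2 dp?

Convert to gains: g_cld = 0.42/3.8 = 0.1105; g_ice = 0.505/3.8 = 0.1329.
Total gain g = 0.2434.
A = 1/(1 − 0.2434) = 1.32.

1.32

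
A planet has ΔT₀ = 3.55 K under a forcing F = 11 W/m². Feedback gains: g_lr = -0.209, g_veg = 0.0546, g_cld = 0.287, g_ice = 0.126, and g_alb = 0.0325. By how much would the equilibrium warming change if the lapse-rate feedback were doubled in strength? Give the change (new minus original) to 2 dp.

-1.14 K

Original: g = 0.2911, ΔT = 3.55/(1−0.2911) = 5.0078 K.
With doubled lapse-rate: g' = 0.0821, ΔT' = 3.55/(1−0.0821) = 3.8675 K.
Change = 3.8675 − 5.0078 = -1.14 K.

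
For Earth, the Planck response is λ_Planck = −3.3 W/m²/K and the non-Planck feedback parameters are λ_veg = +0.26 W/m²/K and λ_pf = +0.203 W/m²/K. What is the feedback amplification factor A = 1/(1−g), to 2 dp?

Convert to gains: g_veg = 0.26/3.3 = 0.07879; g_pf = 0.203/3.3 = 0.06152.
Total gain g = 0.14031.
A = 1/(1 − 0.14031) = 1.16.

1.16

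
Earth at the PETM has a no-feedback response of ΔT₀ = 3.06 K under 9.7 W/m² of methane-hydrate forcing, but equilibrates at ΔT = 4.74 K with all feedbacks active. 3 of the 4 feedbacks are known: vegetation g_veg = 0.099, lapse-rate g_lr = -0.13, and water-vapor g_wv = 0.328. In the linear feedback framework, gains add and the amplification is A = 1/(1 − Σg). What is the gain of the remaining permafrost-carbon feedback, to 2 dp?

0.06

Amplification A = ΔT/ΔT₀ = 4.74/3.06 = 1.549.
Total gain g = 1 − 1/A = 1 − 1/1.549 = 0.3544.
Known gains sum to 0.099 − 0.13 + 0.328 = 0.297.
g_pf = 0.3544 − 0.297 = 0.06.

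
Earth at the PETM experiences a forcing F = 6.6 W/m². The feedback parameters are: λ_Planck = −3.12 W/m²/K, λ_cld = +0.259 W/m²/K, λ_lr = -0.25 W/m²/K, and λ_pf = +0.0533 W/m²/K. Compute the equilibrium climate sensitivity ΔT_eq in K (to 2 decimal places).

Net feedback parameter λ = (−3.12) + (+0.259) + (-0.25) + (+0.0533) = -3.0577 W/m²/K.
ΔT = −F/λ = −6.6/(-3.0577) = 2.16 K.

2.16 K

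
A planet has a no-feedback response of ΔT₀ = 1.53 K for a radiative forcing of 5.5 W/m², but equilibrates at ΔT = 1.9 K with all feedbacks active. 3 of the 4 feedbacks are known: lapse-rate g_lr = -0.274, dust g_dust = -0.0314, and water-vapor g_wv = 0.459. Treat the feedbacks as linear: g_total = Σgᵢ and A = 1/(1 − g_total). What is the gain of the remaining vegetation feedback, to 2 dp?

Amplification A = ΔT/ΔT₀ = 1.9/1.53 = 1.242.
Total gain g = 1 − 1/A = 1 − 1/1.242 = 0.1948.
Known gains sum to -0.274 − 0.0314 + 0.459 = 0.1536.
g_veg = 0.1948 − 0.1536 = 0.04.

0.04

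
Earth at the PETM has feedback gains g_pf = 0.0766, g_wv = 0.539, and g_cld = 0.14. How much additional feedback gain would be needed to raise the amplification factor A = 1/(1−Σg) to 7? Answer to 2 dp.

0.10

Current total gain = 0.7556.
Target gain for A = 7: g* = 1 − 1/7 = 0.8571.
Additional gain needed = 0.8571 − 0.7556 = 0.10.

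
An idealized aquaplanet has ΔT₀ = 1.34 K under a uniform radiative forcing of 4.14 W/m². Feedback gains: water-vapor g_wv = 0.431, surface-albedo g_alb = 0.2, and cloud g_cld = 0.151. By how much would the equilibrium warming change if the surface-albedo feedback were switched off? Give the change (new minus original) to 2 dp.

-2.94 K

Original: g = 0.782, ΔT = 1.34/(1−0.782) = 6.1468 K.
Without surface-albedo: g' = 0.582, ΔT' = 1.34/(1−0.582) = 3.2057 K.
Change = 3.2057 − 6.1468 = -2.94 K.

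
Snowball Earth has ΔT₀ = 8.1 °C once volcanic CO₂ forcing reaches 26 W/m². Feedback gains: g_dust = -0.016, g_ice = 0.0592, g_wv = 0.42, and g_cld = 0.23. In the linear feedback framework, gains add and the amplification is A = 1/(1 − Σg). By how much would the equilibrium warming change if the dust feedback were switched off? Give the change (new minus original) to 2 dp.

Original: g = 0.6932, ΔT = 8.1/(1−0.6932) = 26.4016 °C.
Without dust: g' = 0.7092, ΔT' = 8.1/(1−0.7092) = 27.8542 °C.
Change = 27.8542 − 26.4016 = 1.45 °C.

1.45 °C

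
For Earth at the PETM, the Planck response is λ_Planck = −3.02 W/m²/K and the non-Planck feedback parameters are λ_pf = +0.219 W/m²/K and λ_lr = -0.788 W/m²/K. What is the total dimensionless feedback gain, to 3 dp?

-0.188

Convert to gains: g_pf = 0.219/3.02 = 0.07252; g_lr = -0.788/3.02 = -0.2609.
Total gain g = -0.18838.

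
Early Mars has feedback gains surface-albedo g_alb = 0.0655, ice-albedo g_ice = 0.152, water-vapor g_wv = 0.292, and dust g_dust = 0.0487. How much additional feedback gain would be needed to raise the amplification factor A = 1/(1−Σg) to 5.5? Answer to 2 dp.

Current total gain = 0.5582.
Target gain for A = 5.5: g* = 1 − 1/5.5 = 0.8182.
Additional gain needed = 0.8182 − 0.5582 = 0.26.

0.26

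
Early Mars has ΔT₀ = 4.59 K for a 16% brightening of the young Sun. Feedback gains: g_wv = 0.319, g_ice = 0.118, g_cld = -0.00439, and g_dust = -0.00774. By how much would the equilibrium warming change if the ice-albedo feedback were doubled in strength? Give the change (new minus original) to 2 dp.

2.06 K

Original: g = 0.42487, ΔT = 4.59/(1−0.42487) = 7.9808 K.
With doubled ice-albedo: g' = 0.54287, ΔT' = 4.59/(1−0.54287) = 10.0409 K.
Change = 10.0409 − 7.9808 = 2.06 K.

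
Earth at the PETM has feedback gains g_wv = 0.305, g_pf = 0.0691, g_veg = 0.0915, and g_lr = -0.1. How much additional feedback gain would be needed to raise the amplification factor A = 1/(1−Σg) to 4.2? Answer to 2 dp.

0.40

Current total gain = 0.3656.
Target gain for A = 4.2: g* = 1 − 1/4.2 = 0.7619.
Additional gain needed = 0.7619 − 0.3656 = 0.40.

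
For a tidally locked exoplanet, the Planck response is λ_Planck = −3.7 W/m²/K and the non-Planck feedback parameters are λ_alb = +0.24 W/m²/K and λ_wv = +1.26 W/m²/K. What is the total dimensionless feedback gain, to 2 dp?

0.41

Convert to gains: g_alb = 0.24/3.7 = 0.06486; g_wv = 1.26/3.7 = 0.3405.
Total gain g = 0.40536.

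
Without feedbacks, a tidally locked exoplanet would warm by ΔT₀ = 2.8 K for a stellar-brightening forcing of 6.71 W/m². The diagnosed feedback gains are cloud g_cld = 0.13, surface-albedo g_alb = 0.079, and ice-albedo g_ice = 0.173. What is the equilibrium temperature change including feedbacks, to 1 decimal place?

4.5 K

Total gain g = 0.13 + 0.079 + 0.173 = 0.382.
Amplification A = 1/(1 − 0.382) = 1.618.
ΔT = 2.8 × 1.618 = 4.5 K.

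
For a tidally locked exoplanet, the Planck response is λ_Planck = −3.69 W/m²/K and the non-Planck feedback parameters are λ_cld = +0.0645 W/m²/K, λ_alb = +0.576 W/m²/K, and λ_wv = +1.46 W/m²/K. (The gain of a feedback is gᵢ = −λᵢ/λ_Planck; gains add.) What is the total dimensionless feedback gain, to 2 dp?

Convert to gains: g_cld = 0.0645/3.69 = 0.01748; g_alb = 0.576/3.69 = 0.1561; g_wv = 1.46/3.69 = 0.3957.
Total gain g = 0.56928.

0.57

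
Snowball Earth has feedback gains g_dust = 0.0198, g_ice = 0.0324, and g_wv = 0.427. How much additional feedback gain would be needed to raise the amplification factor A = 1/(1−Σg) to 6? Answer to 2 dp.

Current total gain = 0.4792.
Target gain for A = 6: g* = 1 − 1/6 = 0.8333.
Additional gain needed = 0.8333 − 0.4792 = 0.35.

0.35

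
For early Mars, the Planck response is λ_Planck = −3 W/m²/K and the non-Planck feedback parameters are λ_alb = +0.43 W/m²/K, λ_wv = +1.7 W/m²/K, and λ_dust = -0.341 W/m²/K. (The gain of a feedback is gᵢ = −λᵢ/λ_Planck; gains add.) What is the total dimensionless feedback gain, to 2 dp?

0.60

Convert to gains: g_alb = 0.43/3 = 0.1433; g_wv = 1.7/3 = 0.5667; g_dust = -0.341/3 = -0.1137.
Total gain g = 0.5963.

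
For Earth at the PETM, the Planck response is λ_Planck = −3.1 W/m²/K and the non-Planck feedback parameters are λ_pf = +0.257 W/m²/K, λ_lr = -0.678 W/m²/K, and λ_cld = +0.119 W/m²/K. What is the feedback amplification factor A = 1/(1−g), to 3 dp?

Convert to gains: g_pf = 0.257/3.1 = 0.0829; g_lr = -0.678/3.1 = -0.2187; g_cld = 0.119/3.1 = 0.03839.
Total gain g = -0.09741.
A = 1/(1 + 0.09741) = 0.911.

0.911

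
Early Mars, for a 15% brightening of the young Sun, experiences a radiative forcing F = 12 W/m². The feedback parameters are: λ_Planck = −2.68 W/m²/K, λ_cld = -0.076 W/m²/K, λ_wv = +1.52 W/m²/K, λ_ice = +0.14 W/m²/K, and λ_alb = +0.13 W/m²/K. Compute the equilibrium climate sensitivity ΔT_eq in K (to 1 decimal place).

12.4 K

Net feedback parameter λ = (−2.68) + (-0.076) + (+1.52) + (+0.14) + (+0.13) = -0.966 W/m²/K.
ΔT = −F/λ = −12/(-0.966) = 12.4 K.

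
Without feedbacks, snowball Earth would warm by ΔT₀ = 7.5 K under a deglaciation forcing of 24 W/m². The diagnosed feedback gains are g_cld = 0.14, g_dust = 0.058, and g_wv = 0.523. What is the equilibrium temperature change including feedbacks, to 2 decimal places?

26.88 K

Total gain g = 0.14 + 0.058 + 0.523 = 0.721.
Amplification A = 1/(1 − 0.721) = 3.584.
ΔT = 7.5 × 3.584 = 26.88 K.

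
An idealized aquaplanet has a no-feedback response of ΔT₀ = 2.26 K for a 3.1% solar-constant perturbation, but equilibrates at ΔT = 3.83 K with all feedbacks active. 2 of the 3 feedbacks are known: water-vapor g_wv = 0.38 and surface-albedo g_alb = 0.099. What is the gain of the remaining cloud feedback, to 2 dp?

-0.07

Amplification A = ΔT/ΔT₀ = 3.83/2.26 = 1.695.
Total gain g = 1 − 1/A = 1 − 1/1.695 = 0.41.
Known gains sum to 0.38 + 0.099 = 0.479.
g_cld = 0.41 − 0.479 = -0.07.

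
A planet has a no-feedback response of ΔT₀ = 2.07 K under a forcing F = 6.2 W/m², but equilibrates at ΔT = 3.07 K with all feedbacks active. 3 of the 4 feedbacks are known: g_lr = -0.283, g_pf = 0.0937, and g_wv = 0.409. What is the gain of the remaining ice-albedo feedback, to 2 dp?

0.11

Amplification A = ΔT/ΔT₀ = 3.07/2.07 = 1.483.
Total gain g = 1 − 1/A = 1 − 1/1.483 = 0.3257.
Known gains sum to -0.283 + 0.0937 + 0.409 = 0.2197.
g_ice = 0.3257 − 0.2197 = 0.11.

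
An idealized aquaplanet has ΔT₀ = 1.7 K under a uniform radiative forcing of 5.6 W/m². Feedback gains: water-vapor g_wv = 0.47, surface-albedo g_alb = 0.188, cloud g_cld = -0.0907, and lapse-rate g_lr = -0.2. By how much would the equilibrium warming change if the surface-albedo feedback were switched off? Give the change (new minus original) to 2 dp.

Original: g = 0.3673, ΔT = 1.7/(1−0.3673) = 2.6869 K.
Without surface-albedo: g' = 0.1793, ΔT' = 1.7/(1−0.1793) = 2.0714 K.
Change = 2.0714 − 2.6869 = -0.62 K.

-0.62 K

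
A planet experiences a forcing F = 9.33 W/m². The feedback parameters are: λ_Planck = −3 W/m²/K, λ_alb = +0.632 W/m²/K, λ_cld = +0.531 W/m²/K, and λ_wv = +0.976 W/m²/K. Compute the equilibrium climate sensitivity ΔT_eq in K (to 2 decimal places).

10.84 K

Net feedback parameter λ = (−3) + (+0.632) + (+0.531) + (+0.976) = -0.861 W/m²/K.
ΔT = −F/λ = −9.33/(-0.861) = 10.84 K.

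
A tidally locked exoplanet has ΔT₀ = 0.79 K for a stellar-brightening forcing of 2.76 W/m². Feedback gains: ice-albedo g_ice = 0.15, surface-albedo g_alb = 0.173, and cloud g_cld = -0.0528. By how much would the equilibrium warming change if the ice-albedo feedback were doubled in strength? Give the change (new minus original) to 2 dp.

0.28 K

Original: g = 0.2702, ΔT = 0.79/(1−0.2702) = 1.0825 K.
With doubled ice-albedo: g' = 0.4202, ΔT' = 0.79/(1−0.4202) = 1.3625 K.
Change = 1.3625 − 1.0825 = 0.28 K.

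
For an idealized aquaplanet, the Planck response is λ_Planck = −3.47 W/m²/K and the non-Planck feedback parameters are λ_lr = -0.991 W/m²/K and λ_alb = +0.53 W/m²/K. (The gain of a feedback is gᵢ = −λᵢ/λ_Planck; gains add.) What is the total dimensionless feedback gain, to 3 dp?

-0.133

Convert to gains: g_lr = -0.991/3.47 = -0.2856; g_alb = 0.53/3.47 = 0.1527.
Total gain g = -0.1329.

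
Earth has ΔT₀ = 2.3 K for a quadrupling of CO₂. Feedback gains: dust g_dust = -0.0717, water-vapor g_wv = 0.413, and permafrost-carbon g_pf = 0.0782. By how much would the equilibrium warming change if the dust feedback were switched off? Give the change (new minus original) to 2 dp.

Original: g = 0.4195, ΔT = 2.3/(1−0.4195) = 3.9621 K.
Without dust: g' = 0.4912, ΔT' = 2.3/(1−0.4912) = 4.5204 K.
Change = 4.5204 − 3.9621 = 0.56 K.

0.56 K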